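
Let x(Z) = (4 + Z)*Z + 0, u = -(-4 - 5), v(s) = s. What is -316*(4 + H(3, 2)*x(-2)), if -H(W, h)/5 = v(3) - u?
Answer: 36656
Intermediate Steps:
u = 9 (u = -1*(-9) = 9)
H(W, h) = 30 (H(W, h) = -5*(3 - 1*9) = -5*(3 - 9) = -5*(-6) = 30)
x(Z) = Z*(4 + Z) (x(Z) = Z*(4 + Z) + 0 = Z*(4 + Z))
-316*(4 + H(3, 2)*x(-2)) = -316*(4 + 30*(-2*(4 - 2))) = -316*(4 + 30*(-2*2)) = -316*(4 + 30*(-4)) = -316*(4 - 120) = -316*(-116) = 36656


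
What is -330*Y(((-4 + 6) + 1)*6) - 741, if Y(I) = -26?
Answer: 7839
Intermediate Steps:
-330*Y(((-4 + 6) + 1)*6) - 741 = -330*(-26) - 741 = 8580 - 741 = 7839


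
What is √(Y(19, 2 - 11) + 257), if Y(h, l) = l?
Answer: 2*√62 ≈ 15.748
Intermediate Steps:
√(Y(19, 2 - 11) + 257) = √((2 - 11) + 257) = √(-9 + 257) = √248 = 2*√62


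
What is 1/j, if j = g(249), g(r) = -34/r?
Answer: -249/34 ≈ -7.3235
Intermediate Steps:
j = -34/249 ≈ -0.13655
1/j = 1/(-34/249) = -249/34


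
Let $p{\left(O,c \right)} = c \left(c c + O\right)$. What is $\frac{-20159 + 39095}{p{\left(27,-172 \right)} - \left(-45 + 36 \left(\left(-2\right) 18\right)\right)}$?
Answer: $- \frac{18936}{5091751} \approx -0.003719$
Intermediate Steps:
$p{\left(O,c \right)} = c \left(O + c^{2}\right)$ ($p{\left(O,c \right)} = c \left(c^{2} + O\right) = c \left(O + c^{2}\right)$)
$\frac{-20159 + 39095}{p{\left(27,-172 \right)} - \left(-45 + 36 \left(\left(-2\right) 18\right)\right)} = \frac{-20159 + 39095}{- 172 \left(27 + \left(-172\right)^{2}\right) - \left(-45 + 36 \left(\left(-2\right) 18\right)\right)} = \frac{18936}{- 172 \left(27 + 29584\right) + \left(\left(-36\right) \left(-36\right) + 45\right)} = \frac{18936}{\left(-172\right) 29611 + \left(1296 + 45\right)} = \frac{18936}{-5093092 + 1341} = \frac{18936}{-5091751} = 18936 \left(- \frac{1}{5091751}\right) = - \frac{18936}{5091751}$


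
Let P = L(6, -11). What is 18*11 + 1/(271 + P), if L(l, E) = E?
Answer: 51481/260 ≈ 198.00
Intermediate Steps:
P = -11
18*11 + 1/(271 + P) = 18*11 + 1/(271 - 11) = 198 + 1/260 = 51481/260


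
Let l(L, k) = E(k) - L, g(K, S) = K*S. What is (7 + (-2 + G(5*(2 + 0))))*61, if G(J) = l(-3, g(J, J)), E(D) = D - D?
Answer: 488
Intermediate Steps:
E(D) = 0
l(L, k) = -L (l(L, k) = 0 - L = -L)
G(J) = 3 (G(J) = -1*(-3) = 3)
(7 + (-2 + G(5*(2 + 0))))*61 = (7 + (-2 + 3))*61 = (7 + 1)*61 = 8*61 = 488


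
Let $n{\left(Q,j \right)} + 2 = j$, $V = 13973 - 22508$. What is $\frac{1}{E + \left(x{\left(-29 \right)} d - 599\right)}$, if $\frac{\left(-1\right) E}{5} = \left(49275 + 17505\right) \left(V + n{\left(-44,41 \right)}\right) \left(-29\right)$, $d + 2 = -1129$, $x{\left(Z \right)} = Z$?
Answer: $- \frac{1}{82267585400} \approx -1.2155 \cdot 10^{-11}$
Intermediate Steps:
$V = -8535$
$n{\left(Q,j \right)} = -2 + j$
$d = -1131$ ($d = -2 - 1129 = -1131$)
$E = -82267617600$ ($E = - 5 \left(49275 + 17505\right) \left(-8535 + \left(-2 + 41\right)\right) \left(-29\right) = - 5 \cdot 66780 \left(-8535 + 39\right) \left(-29\right) = - 5 \cdot 66780 \left(-8496\right) \left(-29\right) = - 5 \left(\left(-567362880\right) \left(-29\right)\right) = \left(-5\right) 16453523520 = -82267617600$)
$\frac{1}{E + \left(x{\left(-29 \right)} d - 599\right)} = \frac{1}{-82267617600 - -32200} = \frac{1}{-82267617600 + \left(32799 - 599\right)} = \frac{1}{-82267617600 + 32200} = \frac{1}{-82267585400} = - \frac{1}{82267585400}$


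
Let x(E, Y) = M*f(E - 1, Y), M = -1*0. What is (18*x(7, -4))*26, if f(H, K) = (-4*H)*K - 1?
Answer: 0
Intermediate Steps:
M = 0
f(H, K) = -1 - 4*H*K (f(H, K) = -4*H*K - 1 = -1 - 4*H*K)
x(E, Y) = 0 (x(E, Y) = 0*(-1 - 4*(E - 1)*Y) = 0*(-1 - 4*(-1 + E)*Y) = 0*(-1 - 4*Y*(-1 + E)) = 0)
(18*x(7, -4))*26 = (18*0)*26 = 0*26 = 0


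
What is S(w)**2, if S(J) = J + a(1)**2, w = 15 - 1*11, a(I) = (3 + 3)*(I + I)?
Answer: 21904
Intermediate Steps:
a(I) = 12*I (a(I) = 6*(2*I) = 12*I)
w = 4 (w = 15 - 11 = 4)
S(J) = 144 + J (S(J) = J + (12*1)**2 = J + 12**2 = J + 144 = 144 + J)
S(w)**2 = (144 + 4)**2 = 148**2 = 21904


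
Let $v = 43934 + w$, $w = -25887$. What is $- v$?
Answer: $-18047$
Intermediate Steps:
$v = 18047$ ($v = 43934 - 25887 = 18047$)
$- v = \left(-1\right) 18047 = -18047$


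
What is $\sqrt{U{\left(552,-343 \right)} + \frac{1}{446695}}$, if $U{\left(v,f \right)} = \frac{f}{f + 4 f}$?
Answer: $\frac{2 \sqrt{399077313}}{89339} \approx 0.44722$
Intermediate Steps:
$U{\left(v,f \right)} = \frac{1}{5}$ ($U{\left(v,f \right)} = \frac{f}{5 f} = f \frac{1}{5 f} = \frac{1}{5}$)
$\sqrt{U{\left(552,-343 \right)} + \frac{1}{446695}} = \sqrt{\frac{1}{5} + \frac{1}{446695}} = \sqrt{\frac{17868}{89339}} = \frac{2 \sqrt{399077313}}{89339}$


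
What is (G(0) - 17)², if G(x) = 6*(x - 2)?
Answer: 841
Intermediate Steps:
G(x) = -12 + 6*x (G(x) = 6*(-2 + x) = -12 + 6*x)
(G(0) - 17)² = ((-12 + 6*0) - 17)² = ((-12 + 0) - 17)² = (-12 - 17)² = (-29)² = 841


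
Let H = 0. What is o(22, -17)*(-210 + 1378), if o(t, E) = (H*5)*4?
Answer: 0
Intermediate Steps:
o(t, E) = 0 (o(t, E) = (0*5)*4 = 0*4 = 0)
o(22, -17)*(-210 + 1378) = 0*(-210 + 1378) = 0*1168 = 0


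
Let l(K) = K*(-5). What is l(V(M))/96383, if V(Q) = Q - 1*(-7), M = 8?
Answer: -75/96383 ≈ -0.00077815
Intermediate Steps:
V(Q) = 7 + Q (V(Q) = Q + 7 = 7 + Q)
l(K) = -5*K
l(V(M))/96383 = -5*(7 + 8)/96383 = -5*15*(1/96383) = -75*1/96383 = -75/96383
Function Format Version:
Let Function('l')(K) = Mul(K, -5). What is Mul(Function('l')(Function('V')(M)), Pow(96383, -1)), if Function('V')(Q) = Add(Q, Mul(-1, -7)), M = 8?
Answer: Rational(-75, 96383) ≈ -0.00077815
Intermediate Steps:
Function('V')(Q) = Add(7, Q) (Function('V')(Q) = Add(Q, 7) = Add(7, Q))
Function('l')(K) = Mul(-5, K)
Mul(Function('l')(Function('V')(M)), Pow(96383, -1)) = Mul(Mul(-5, Add(7, 8)), Pow(96383, -1)) = Mul(Mul(-5, 15), Rational(1, 96383)) = Mul(-75, Rational(1, 96383)) = Rational(-75, 96383)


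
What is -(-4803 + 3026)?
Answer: 1777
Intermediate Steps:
-(-4803 + 3026) = -1*(-1777) = 1777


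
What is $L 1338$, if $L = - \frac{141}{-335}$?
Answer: $\frac{188658}{335} \approx 563.16$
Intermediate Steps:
$L = \frac{141}{335}$ ($L = \left(-141\right) \left(- \frac{1}{335}\right) = \frac{141}{335} \approx 0.4209$)
$L 1338 = \frac{141}{335} \cdot 1338 = \frac{188658}{335}$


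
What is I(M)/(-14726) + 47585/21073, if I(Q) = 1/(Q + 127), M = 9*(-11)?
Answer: 19620606807/8688987944 ≈ 2.2581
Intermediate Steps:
M = -99
I(Q) = 1/(127 + Q)
I(M)/(-14726) + 47585/21073 = 1/((127 - 99)*(-14726)) + 47585/21073 = -1/14726/28 + 47585*(1/21073) = (1/28)*(-1/14726) + 47585/21073 = -1/412328 + 47585/21073 = 19620606807/8688987944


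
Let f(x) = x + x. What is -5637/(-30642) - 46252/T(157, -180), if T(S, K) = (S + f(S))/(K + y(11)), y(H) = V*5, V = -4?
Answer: 94484470609/4810794 ≈ 19640.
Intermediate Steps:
y(H) = -20 (y(H) = -4*5 = -20)
f(x) = 2*x
T(S, K) = 3*S/(-20 + K) (T(S, K) = (S + 2*S)/(K - 20) = (3*S)/(-20 + K) = 3*S/(-20 + K))
-5637/(-30642) - 46252/T(157, -180) = -5637/(-30642) - 46252/(3*157/(-20 - 180)) = -5637*(-1/30642) - 46252/(3*157/(-200)) = 1879/10214 - 46252/(3*157*(-1/200)) = 1879/10214 - 46252/(-471/200) = 1879/10214 - 46252*(-200/471) = 1879/10214 + 9250400/471 = 94484470609/4810794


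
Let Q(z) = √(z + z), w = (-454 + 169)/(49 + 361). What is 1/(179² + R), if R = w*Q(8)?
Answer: 41/1313567 ≈ 3.1213e-5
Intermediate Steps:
w = -57/82 (w = -285/410 = -285*1/410 = -57/82 ≈ -0.69512)
Q(z) = √2*√z (Q(z) = √(2*z) = √2*√z)
R = -114/41 (R = -57*√2*√8/82 = -57*√2*2*√2/82 = -57/82*4 = -114/41 ≈ -2.7805)
1/(179² + R) = 1/(179² - 114/41) = 1/(32041 - 114/41) = 1/(1313567/41) = 41/1313567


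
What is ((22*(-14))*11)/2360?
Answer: -847/590 ≈ -1.4356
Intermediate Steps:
((22*(-14))*11)/2360 = -308*11*(1/2360) = -3388*1/2360 = -847/590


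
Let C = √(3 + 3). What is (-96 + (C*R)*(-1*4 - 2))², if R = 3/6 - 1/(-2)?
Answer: 9432 + 1152*√6 ≈ 12254.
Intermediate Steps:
R = 1 (R = 3*(⅙) - 1*(-½) = ½ + ½ = 1)
C = √6 ≈ 2.4495
(-96 + (C*R)*(-1*4 - 2))² = (-96 + (√6*1)*(-1*4 - 2))² = (-96 + √6*(-4 - 2))² = (-96 + √6*(-6))² = (-96 - 6*√6)²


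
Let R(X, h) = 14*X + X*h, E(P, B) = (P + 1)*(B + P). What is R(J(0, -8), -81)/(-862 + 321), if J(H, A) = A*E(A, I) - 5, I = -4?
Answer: -45359/541 ≈ -83.843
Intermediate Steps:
E(P, B) = (1 + P)*(B + P)
J(H, A) = -5 + A*(-4 + A² - 3*A) (J(H, A) = A*(-4 + A + A² - 4*A) - 5 = A*(-4 + A² - 3*A) - 5 = -5 + A*(-4 + A² - 3*A))
R(J(0, -8), -81)/(-862 + 321) = ((-5 - 8*(-4 + (-8)² - 3*(-8)))*(14 - 81))/(-862 + 321) = ((-5 - 8*(-4 + 64 + 24))*(-67))/(-541) = ((-5 - 8*84)*(-67))*(-1/541) = ((-5 - 672)*(-67))*(-1/541) = -677*(-67)*(-1/541) = 45359*(-1/541) = -45359/541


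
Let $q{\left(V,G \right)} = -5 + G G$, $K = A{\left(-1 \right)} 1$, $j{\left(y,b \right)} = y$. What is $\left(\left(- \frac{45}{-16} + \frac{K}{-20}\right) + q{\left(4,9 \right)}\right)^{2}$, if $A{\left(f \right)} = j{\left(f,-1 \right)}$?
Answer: $\frac{39803481}{6400} \approx 6219.3$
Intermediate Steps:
$A{\left(f \right)} = f$
$K = -1$ ($K = \left(-1\right) 1 = -1$)
$q{\left(V,G \right)} = -5 + G^{2}$
$\left(\left(- \frac{45}{-16} + \frac{K}{-20}\right) + q{\left(4,9 \right)}\right)^{2} = \left(\left(- \frac{45}{-16} - \frac{1}{-20}\right) - \left(5 - 9^{2}\right)\right)^{2} = \left(\left(\left(-45\right) \left(- \frac{1}{16}\right) - - \frac{1}{20}\right) + \left(-5 + 81\right)\right)^{2} = \left(\left(\frac{45}{16} + \frac{1}{20}\right) + 76\right)^{2} = \left(\frac{229}{80} + 76\right)^{2} = \left(\frac{6309}{80}\right)^{2} = \frac{39803481}{6400}$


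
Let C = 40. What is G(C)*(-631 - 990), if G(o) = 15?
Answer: -24315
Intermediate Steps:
G(C)*(-631 - 990) = 15*(-631 - 990) = 15*(-1621) = -24315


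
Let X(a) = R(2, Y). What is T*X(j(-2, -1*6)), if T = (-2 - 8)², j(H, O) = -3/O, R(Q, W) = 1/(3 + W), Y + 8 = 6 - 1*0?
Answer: 100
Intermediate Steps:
Y = -2 (Y = -8 + (6 - 1*0) = -8 + (6 + 0) = -8 + 6 = -2)
X(a) = 1 (X(a) = 1/(3 - 2) = 1/1 = 1)
T = 100 (T = (-10)² = 100)
T*X(j(-2, -1*6)) = 100*1 = 100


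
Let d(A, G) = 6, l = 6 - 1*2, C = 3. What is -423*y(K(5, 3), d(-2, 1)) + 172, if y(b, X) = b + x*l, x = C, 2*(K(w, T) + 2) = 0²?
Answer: -4058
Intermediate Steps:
l = 4 (l = 6 - 2 = 4)
K(w, T) = -2 (K(w, T) = -2 + (½)*0² = -2 + (½)*0 = -2 + 0 = -2)
x = 3
y(b, X) = 12 + b (y(b, X) = b + 3*4 = b + 12 = 12 + b)
-423*y(K(5, 3), d(-2, 1)) + 172 = -423*(12 - 2) + 172 = -423*10 + 172 = -4230 + 172 = -4058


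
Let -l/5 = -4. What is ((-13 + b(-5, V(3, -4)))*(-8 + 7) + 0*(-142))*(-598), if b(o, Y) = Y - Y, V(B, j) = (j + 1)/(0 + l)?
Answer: -7774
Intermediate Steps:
l = 20 (l = -5*(-4) = 20)
V(B, j) = 1/20 + j/20 (V(B, j) = (j + 1)/(0 + 20) = (1 + j)/20 = (1 + j)*(1/20) = 1/20 + j/20)
b(o, Y) = 0
((-13 + b(-5, V(3, -4)))*(-8 + 7) + 0*(-142))*(-598) = ((-13 + 0)*(-8 + 7) + 0*(-142))*(-598) = (-13*(-1) + 0)*(-598) = (13 + 0)*(-598) = 13*(-598) = -7774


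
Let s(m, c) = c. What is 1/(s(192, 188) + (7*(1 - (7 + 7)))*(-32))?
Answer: 1/3100 ≈ 0.00032258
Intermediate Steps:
1/(s(192, 188) + (7*(1 - (7 + 7)))*(-32)) = 1/(188 + (7*(1 - (7 + 7)))*(-32)) = 1/(188 + (7*(1 - 1*14))*(-32)) = 1/(188 + (7*(1 - 14))*(-32)) = 1/(188 + (7*(-13))*(-32)) = 1/(188 - 91*(-32)) = 1/(188 + 2912) = 1/3100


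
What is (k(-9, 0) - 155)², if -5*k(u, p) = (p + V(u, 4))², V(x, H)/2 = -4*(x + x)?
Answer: 462723121/25 ≈ 1.8509e+7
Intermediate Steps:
V(x, H) = -16*x (V(x, H) = 2*(-4*(x + x)) = 2*(-8*x) = -16*x)
k(u, p) = -(p - 16*u)²/5
(k(-9, 0) - 155)² = (-(0 - 16*(-9))²/5 - 155)² = (-(0 + 144)²/5 - 155)² = (-⅕*144² - 155)² = (-⅕*20736 - 155)² = (-20736/5 - 155)² = (-21511/5)² = 462723121/25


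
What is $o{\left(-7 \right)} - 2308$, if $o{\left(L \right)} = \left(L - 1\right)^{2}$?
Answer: $-2244$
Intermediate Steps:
$o{\left(L \right)} = \left(-1 + L\right)^{2}$ ($o{\left(L \right)} = \left(L - 1\right)^{2} = \left(-1 + L\right)^{2}$)
$o{\left(-7 \right)} - 2308 = \left(-1 - 7\right)^{2} - 2308 = \left(-8\right)^{2} - 2308 = 64 - 2308 = -2244$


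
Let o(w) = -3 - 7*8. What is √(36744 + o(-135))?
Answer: √36685 ≈ 191.53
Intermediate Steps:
o(w) = -59 (o(w) = -3 - 56 = -59)
√(36744 + o(-135)) = √(36744 - 59) = √36685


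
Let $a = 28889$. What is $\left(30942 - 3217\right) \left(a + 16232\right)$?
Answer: $1250979725$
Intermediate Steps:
$\left(30942 - 3217\right) \left(a + 16232\right) = \left(30942 - 3217\right) \left(28889 + 16232\right) = 27725 \cdot 45121 = 1250979725$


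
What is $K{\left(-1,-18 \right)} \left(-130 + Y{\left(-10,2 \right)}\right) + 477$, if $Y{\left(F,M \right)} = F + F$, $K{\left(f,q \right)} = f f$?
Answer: $327$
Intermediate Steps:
$K{\left(f,q \right)} = f^{2}$
$Y{\left(F,M \right)} = 2 F$
$K{\left(-1,-18 \right)} \left(-130 + Y{\left(-10,2 \right)}\right) + 477 = \left(-1\right)^{2} \left(-130 + 2 \left(-10\right)\right) + 477 = 1 \left(-130 - 20\right) + 477 = 1 \left(-150\right) + 477 = -150 + 477 = 327$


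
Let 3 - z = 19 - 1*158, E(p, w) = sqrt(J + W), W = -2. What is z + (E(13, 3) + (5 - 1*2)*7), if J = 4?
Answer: 163 + sqrt(2) ≈ 164.41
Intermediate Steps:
E(p, w) = sqrt(2) (E(p, w) = sqrt(4 - 2) = sqrt(2))
z = 142 (z = 3 - (19 - 1*158) = 3 - (19 - 158) = 3 - 1*(-139) = 3 + 139 = 142)
z + (E(13, 3) + (5 - 1*2)*7) = 142 + (sqrt(2) + (5 - 1*2)*7) = 142 + (sqrt(2) + (5 - 2)*7) = 142 + (sqrt(2) + 3*7) = 142 + (sqrt(2) + 21) = 142 + (21 + sqrt(2)) = 163 + sqrt(2)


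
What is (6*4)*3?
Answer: 72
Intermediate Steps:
(6*4)*3 = 24*3 = 72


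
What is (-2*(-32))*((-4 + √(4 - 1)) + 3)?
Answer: -64 + 64*√3 ≈ 46.851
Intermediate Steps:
(-2*(-32))*((-4 + √(4 - 1)) + 3) = 64*((-4 + √3) + 3) = 64*(-1 + √3) = -64 + 64*√3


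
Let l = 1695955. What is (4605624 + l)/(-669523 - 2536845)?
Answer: -6301579/3206368 ≈ -1.9653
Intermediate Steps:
(4605624 + l)/(-669523 - 2536845) = (4605624 + 1695955)/(-669523 - 2536845) = 6301579/(-3206368) = 6301579*(-1/3206368) = -6301579/3206368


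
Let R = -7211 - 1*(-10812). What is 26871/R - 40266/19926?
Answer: 1668520/306639 ≈ 5.4413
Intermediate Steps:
R = 3601 (R = -7211 + 10812 = 3601)
26871/R - 40266/19926 = 26871/3601 - 40266/19926 = 26871*(1/3601) - 40266*1/19926 = 2067/277 - 2237/1107 = 1668520/306639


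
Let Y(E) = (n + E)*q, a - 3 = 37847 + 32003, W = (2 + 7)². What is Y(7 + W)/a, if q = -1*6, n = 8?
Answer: -576/69853 ≈ -0.0082459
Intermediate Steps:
W = 81 (W = 9² = 81)
q = -6
a = 69853 (a = 3 + (37847 + 32003) = 3 + 69850 = 69853)
Y(E) = -48 - 6*E (Y(E) = (8 + E)*(-6) = -48 - 6*E)
Y(7 + W)/a = (-48 - 6*(7 + 81))/69853 = (-48 - 6*88)*(1/69853) = (-48 - 528)*(1/69853) = -576*1/69853 = -576/69853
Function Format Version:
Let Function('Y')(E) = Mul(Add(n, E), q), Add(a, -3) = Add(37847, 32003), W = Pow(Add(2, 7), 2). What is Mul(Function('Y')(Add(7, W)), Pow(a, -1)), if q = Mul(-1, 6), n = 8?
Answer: Rational(-576, 69853) ≈ -0.0082459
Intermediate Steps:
W = 81 (W = Pow(9, 2) = 81)
q = -6
a = 69853 (a = Add(3, Add(37847, 32003)) = Add(3, 69850) = 69853)
Function('Y')(E) = Add(-48, Mul(-6, E)) (Function('Y')(E) = Mul(Add(8, E), -6) = Add(-48, Mul(-6, E)))
Mul(Function('Y')(Add(7, W)), Pow(a, -1)) = Mul(Add(-48, Mul(-6, Add(7, 81))), Pow(69853, -1)) = Mul(Add(-48, Mul(-6, 88)), Rational(1, 69853)) = Mul(Add(-48, -528), Rational(1, 69853)) = Mul(-576, Rational(1, 69853)) = Rational(-576, 69853)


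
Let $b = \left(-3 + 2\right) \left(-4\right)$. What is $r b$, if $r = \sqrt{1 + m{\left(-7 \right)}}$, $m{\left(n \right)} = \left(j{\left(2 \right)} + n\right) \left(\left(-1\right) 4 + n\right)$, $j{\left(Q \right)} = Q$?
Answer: $8 \sqrt{14} \approx 29.933$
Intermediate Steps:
$m{\left(n \right)} = \left(-4 + n\right) \left(2 + n\right)$ ($m{\left(n \right)} = \left(2 + n\right) \left(\left(-1\right) 4 + n\right) = \left(2 + n\right) \left(-4 + n\right) = \left(-4 + n\right) \left(2 + n\right)$)
$r = 2 \sqrt{14}$ ($r = \sqrt{1 - \left(-6 - 49\right)} = \sqrt{1 + \left(-8 + 49 + 14\right)} = \sqrt{1 + 55} = \sqrt{56} = 2 \sqrt{14} \approx 7.4833$)
$b = 4$ ($b = \left(-1\right) \left(-4\right) = 4$)
$r b = 2 \sqrt{14} \cdot 4 = 8 \sqrt{14}$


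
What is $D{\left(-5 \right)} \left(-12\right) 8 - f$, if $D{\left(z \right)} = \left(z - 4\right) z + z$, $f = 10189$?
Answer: $-14029$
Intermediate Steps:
$D{\left(z \right)} = z + z \left(-4 + z\right)$ ($D{\left(z \right)} = \left(z - 4\right) z + z = \left(-4 + z\right) z + z = z \left(-4 + z\right) + z = z + z \left(-4 + z\right)$)
$D{\left(-5 \right)} \left(-12\right) 8 - f = - 5 \left(-3 - 5\right) \left(-12\right) 8 - 10189 = \left(-5\right) \left(-8\right) \left(-12\right) 8 - 10189 = 40 \left(-12\right) 8 - 10189 = \left(-480\right) 8 - 10189 = -3840 - 10189 = -14029$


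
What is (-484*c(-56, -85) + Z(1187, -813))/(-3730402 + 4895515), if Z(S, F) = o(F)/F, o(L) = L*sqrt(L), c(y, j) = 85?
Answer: -41140/1165113 + I*sqrt(813)/1165113 ≈ -0.03531 + 2.4472e-5*I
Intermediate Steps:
o(L) = L**(3/2)
Z(S, F) = sqrt(F) (Z(S, F) = F**(3/2)/F = sqrt(F))
(-484*c(-56, -85) + Z(1187, -813))/(-3730402 + 4895515) = (-484*85 + sqrt(-813))/(-3730402 + 4895515) = (-41140 + I*sqrt(813))/1165113 = (-41140 + I*sqrt(813))*(1/1165113) = -41140/1165113 + I*sqrt(813)/1165113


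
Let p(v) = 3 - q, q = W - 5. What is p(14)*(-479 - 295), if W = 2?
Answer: -4644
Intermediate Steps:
q = -3 (q = 2 - 5 = -3)
p(v) = 6 (p(v) = 3 - 1*(-3) = 3 + 3 = 6)
p(14)*(-479 - 295) = 6*(-479 - 295) = 6*(-774) = -4644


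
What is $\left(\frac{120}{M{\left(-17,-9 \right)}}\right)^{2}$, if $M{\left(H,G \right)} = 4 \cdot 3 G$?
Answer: $\frac{100}{81} \approx 1.2346$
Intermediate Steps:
$M{\left(H,G \right)} = 12 G$
$\left(\frac{120}{M{\left(-17,-9 \right)}}\right)^{2} = \left(\frac{120}{12 \left(-9\right)}\right)^{2} = \left(\frac{120}{-108}\right)^{2} = \left(120 \left(- \frac{1}{108}\right)\right)^{2} = \left(- \frac{10}{9}\right)^{2} = \frac{100}{81}$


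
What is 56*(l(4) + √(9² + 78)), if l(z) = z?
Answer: 224 + 56*√159 ≈ 930.13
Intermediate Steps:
56*(l(4) + √(9² + 78)) = 56*(4 + √(9² + 78)) = 56*(4 + √(81 + 78)) = 56*(4 + √159) = 224 + 56*√159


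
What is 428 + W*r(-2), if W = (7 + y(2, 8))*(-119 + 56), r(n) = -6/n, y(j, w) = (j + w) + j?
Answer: -3163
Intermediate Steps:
y(j, w) = w + 2*j
W = -1197 (W = (7 + (8 + 2*2))*(-119 + 56) = (7 + (8 + 4))*(-63) = (7 + 12)*(-63) = 19*(-63) = -1197)
428 + W*r(-2) = 428 - (-7182)/(-2) = 428 - (-7182)*(-1)/2 = 428 - 1197*3 = 428 - 3591 = -3163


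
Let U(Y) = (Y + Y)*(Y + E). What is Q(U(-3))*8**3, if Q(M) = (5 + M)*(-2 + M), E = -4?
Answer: 962560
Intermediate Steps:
U(Y) = 2*Y*(-4 + Y) (U(Y) = (Y + Y)*(Y - 4) = (2*Y)*(-4 + Y) = 2*Y*(-4 + Y))
Q(M) = (-2 + M)*(5 + M)
Q(U(-3))*8**3 = (-10 + (2*(-3)*(-4 - 3))**2 + 3*(2*(-3)*(-4 - 3)))*8**3 = (-10 + (2*(-3)*(-7))**2 + 3*(2*(-3)*(-7)))*512 = (-10 + 42**2 + 3*42)*512 = (-10 + 1764 + 126)*512 = 1880*512 = 962560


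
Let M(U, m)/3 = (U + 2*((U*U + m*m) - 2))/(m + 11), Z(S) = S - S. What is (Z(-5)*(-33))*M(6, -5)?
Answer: 0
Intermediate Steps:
Z(S) = 0
M(U, m) = 3*(-4 + U + 2*U² + 2*m²)/(11 + m) (M(U, m) = 3*((U + 2*((U*U + m*m) - 2))/(m + 11)) = 3*((U + 2*((U² + m²) - 2))/(11 + m)) = 3*((U + 2*(-2 + U² + m²))/(11 + m)) = 3*((U + (-4 + 2*U² + 2*m²))/(11 + m)) = 3*((-4 + U + 2*U² + 2*m²)/(11 + m)) = 3*(-4 + U + 2*U² + 2*m²)/(11 + m))
(Z(-5)*(-33))*M(6, -5) = (0*(-33))*(3*(-4 + 6 + 2*6² + 2*(-5)²)/(11 - 5)) = 0*(3*(-4 + 6 + 2*36 + 2*25)/6) = 0*(3*(⅙)*(-4 + 6 + 72 + 50)) = 0*(3*(⅙)*124) = 0*62 = 0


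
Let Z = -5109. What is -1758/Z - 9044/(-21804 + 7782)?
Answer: 621548/628407 ≈ 0.98909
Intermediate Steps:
-1758/Z - 9044/(-21804 + 7782) = -1758/(-5109) - 9044/(-21804 + 7782) = -1758*(-1/5109) - 9044/(-14022) = 586/1703 - 9044*(-1/14022) = 586/1703 + 238/369 = 621548/628407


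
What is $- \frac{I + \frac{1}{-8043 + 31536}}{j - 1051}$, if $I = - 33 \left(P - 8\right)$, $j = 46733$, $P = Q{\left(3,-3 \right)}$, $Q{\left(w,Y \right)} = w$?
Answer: $- \frac{1938173}{536603613} \approx -0.0036119$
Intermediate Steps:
$P = 3$
$I = 165$ ($I = - 33 \left(3 - 8\right) = \left(-33\right) \left(-5\right) = 165$)
$- \frac{I + \frac{1}{-8043 + 31536}}{j - 1051} = - \frac{165 + \frac{1}{-8043 + 31536}}{46733 - 1051} = - \frac{165 + \frac{1}{23493}}{45682} = - \frac{3876346}{23493 \cdot 45682} = \left(-1\right) \frac{1938173}{536603613} = - \frac{1938173}{536603613}$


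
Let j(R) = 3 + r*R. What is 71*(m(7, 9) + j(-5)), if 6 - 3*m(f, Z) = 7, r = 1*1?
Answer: -497/3 ≈ -165.67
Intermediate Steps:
r = 1
m(f, Z) = -⅓ (m(f, Z) = 2 - ⅓*7 = 2 - 7/3 = -⅓)
j(R) = 3 + R (j(R) = 3 + 1*R = 3 + R)
71*(m(7, 9) + j(-5)) = 71*(-⅓ + (3 - 5)) = 71*(-⅓ - 2) = 71*(-7/3) = -497/3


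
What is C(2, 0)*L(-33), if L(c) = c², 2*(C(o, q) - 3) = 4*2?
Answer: 7623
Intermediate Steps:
C(o, q) = 7 (C(o, q) = 3 + (4*2)/2 = 3 + (½)*8 = 3 + 4 = 7)
C(2, 0)*L(-33) = 7*(-33)² = 7*1089 = 7623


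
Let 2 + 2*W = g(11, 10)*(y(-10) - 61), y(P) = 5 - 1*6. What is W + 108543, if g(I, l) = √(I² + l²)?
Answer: 108542 - 31*√221 ≈ 1.0808e+5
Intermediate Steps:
y(P) = -1 (y(P) = 5 - 6 = -1)
W = -1 - 31*√221 (W = -1 + (√(11² + 10²)*(-1 - 61))/2 = -1 + (√(121 + 100)*(-62))/2 = -1 + (√221*(-62))/2 = -1 + (-62*√221)/2 = -1 - 31*√221 ≈ -461.85)
W + 108543 = (-1 - 31*√221) + 108543 = 108542 - 31*√221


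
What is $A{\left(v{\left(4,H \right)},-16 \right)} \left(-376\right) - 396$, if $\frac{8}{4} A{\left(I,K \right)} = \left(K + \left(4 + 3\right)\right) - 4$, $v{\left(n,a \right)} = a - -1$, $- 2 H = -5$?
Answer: $2048$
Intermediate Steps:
$H = \frac{5}{2}$ ($H = \left(- \frac{1}{2}\right) \left(-5\right) = \frac{5}{2} \approx 2.5$)
$v{\left(n,a \right)} = 1 + a$ ($v{\left(n,a \right)} = a + 1 = 1 + a$)
$A{\left(I,K \right)} = \frac{3}{2} + \frac{K}{2}$ ($A{\left(I,K \right)} = \frac{\left(K + \left(4 + 3\right)\right) - 4}{2} = \frac{\left(K + 7\right) - 4}{2} = \frac{\left(7 + K\right) - 4}{2} = \frac{3 + K}{2} = \frac{3}{2} + \frac{K}{2}$)
$A{\left(v{\left(4,H \right)},-16 \right)} \left(-376\right) - 396 = \left(\frac{3}{2} + \frac{1}{2} \left(-16\right)\right) \left(-376\right) - 396 = \left(\frac{3}{2} - 8\right) \left(-376\right) - 396 = \left(- \frac{13}{2}\right) \left(-376\right) - 396 = 2444 - 396 = 2048$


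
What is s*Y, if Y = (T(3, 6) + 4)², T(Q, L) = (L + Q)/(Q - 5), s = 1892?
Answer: 473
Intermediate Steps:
T(Q, L) = (L + Q)/(-5 + Q)
Y = ¼ (Y = ((6 + 3)/(-5 + 3) + 4)² = (9/(-2) + 4)² = (-½*9 + 4)² = (-9/2 + 4)² = (-½)² = ¼ ≈ 0.25000)
s*Y = 1892*(¼) = 473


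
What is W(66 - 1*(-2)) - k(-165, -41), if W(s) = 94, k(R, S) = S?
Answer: 135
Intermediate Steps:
W(66 - 1*(-2)) - k(-165, -41) = 94 - 1*(-41) = 94 + 41 = 135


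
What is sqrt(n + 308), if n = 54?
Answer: sqrt(362) ≈ 19.026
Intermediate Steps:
sqrt(n + 308) = sqrt(54 + 308) = sqrt(362)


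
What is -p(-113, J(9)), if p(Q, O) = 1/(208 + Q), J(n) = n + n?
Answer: -1/95 ≈ -0.010526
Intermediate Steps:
J(n) = 2*n
-p(-113, J(9)) = -1/(208 - 113) = -1/95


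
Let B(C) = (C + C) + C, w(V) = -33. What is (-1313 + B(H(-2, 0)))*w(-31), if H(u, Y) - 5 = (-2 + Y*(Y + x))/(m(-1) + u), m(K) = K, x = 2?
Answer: 42768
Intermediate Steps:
H(u, Y) = 5 + (-2 + Y*(2 + Y))/(-1 + u) (H(u, Y) = 5 + (-2 + Y*(Y + 2))/(-1 + u) = 5 + (-2 + Y*(2 + Y))/(-1 + u))
B(C) = 3*C (B(C) = 2*C + C = 3*C)
(-1313 + B(H(-2, 0)))*w(-31) = (-1313 + 3*((-7 + 0² + 2*0 + 5*(-2))/(-1 - 2)))*(-33) = (-1313 + 3*((-7 + 0 + 0 - 10)/(-3)))*(-33) = (-1313 + 3*(-⅓*(-17)))*(-33) = (-1313 + 3*(17/3))*(-33) = (-1313 + 17)*(-33) = -1296*(-33) = 42768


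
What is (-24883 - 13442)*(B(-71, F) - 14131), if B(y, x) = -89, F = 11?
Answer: 544981500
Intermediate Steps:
(-24883 - 13442)*(B(-71, F) - 14131) = (-24883 - 13442)*(-89 - 14131) = -38325*(-14220) = 544981500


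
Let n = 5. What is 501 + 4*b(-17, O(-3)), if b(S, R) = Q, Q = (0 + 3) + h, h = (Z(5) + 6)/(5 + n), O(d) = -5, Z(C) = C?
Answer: 2587/5 ≈ 517.40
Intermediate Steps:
h = 11/10 (h = (5 + 6)/(5 + 5) = 11/10 ≈ 1.1000)
Q = 41/10 (Q = (0 + 3) + 11/10 = 3 + 11/10 = 41/10 ≈ 4.1000)
b(S, R) = 41/10
501 + 4*b(-17, O(-3)) = 501 + 4*(41/10) = 501 + 82/5 = 2587/5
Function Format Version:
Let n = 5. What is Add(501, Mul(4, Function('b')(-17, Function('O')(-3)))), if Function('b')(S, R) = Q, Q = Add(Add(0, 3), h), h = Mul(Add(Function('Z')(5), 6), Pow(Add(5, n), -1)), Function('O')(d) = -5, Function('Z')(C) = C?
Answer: Rational(2587, 5) ≈ 517.40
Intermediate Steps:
h = Rational(11, 10) (h = Mul(Add(5, 6), Pow(Add(5, 5), -1)) = Mul(11, Pow(10, -1)) = Mul(11, Rational(1, 10)) = Rational(11, 10) ≈ 1.1000)
Q = Rational(41, 10) (Q = Add(Add(0, 3), Rational(11, 10)) = Add(3, Rational(11, 10)) = Rational(41, 10) ≈ 4.1000)
Function('b')(S, R) = Rational(41, 10)
Add(501, Mul(4, Function('b')(-17, Function('O')(-3)))) = Add(501, Mul(4, Rational(41, 10))) = Add(501, Rational(82, 5)) = Rational(2587, 5)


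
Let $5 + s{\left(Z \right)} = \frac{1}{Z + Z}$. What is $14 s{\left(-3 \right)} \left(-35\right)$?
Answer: $\frac{7595}{3} \approx 2531.7$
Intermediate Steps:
$s{\left(Z \right)} = -5 + \frac{1}{2 Z}$ ($s{\left(Z \right)} = -5 + \frac{1}{Z + Z} = -5 + \frac{1}{2 Z}$)
$14 s{\left(-3 \right)} \left(-35\right) = 14 \left(-5 + \frac{1}{2 \left(-3\right)}\right) \left(-35\right) = 14 \left(-5 + \frac{1}{2} \left(- \frac{1}{3}\right)\right) \left(-35\right) = 14 \left(-5 - \frac{1}{6}\right) \left(-35\right) = 14 \left(- \frac{31}{6}\right) \left(-35\right) = \left(- \frac{217}{3}\right) \left(-35\right) = \frac{7595}{3}$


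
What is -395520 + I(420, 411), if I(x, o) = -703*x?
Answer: -690780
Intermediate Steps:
-395520 + I(420, 411) = -395520 - 703*420 = -395520 - 295260 = -690780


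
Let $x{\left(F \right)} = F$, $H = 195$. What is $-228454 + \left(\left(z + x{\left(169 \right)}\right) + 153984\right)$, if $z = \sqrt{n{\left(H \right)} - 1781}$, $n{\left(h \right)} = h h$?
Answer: $-74301 + 2 \sqrt{9061} \approx -74111.0$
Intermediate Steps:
$n{\left(h \right)} = h^{2}$
$z = 2 \sqrt{9061}$ ($z = \sqrt{195^{2} - 1781} = \sqrt{38025 - 1781} = \sqrt{36244} = 2 \sqrt{9061} \approx 190.38$)
$-228454 + \left(\left(z + x{\left(169 \right)}\right) + 153984\right) = -228454 + \left(\left(2 \sqrt{9061} + 169\right) + 153984\right) = -228454 + \left(\left(169 + 2 \sqrt{9061}\right) + 153984\right) = -228454 + \left(154153 + 2 \sqrt{9061}\right) = -74301 + 2 \sqrt{9061}$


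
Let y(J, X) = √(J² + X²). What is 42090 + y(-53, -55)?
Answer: 42090 + √5834 ≈ 42166.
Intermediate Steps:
42090 + y(-53, -55) = 42090 + √((-53)² + (-55)²) = 42090 + √(2809 + 3025) = 42090 + √5834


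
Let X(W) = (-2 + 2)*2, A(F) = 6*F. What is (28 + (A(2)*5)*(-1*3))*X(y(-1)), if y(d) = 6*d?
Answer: 0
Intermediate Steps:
X(W) = 0 (X(W) = 0*2 = 0)
(28 + (A(2)*5)*(-1*3))*X(y(-1)) = (28 + ((6*2)*5)*(-1*3))*0 = (28 + (12*5)*(-3))*0 = (28 + 60*(-3))*0 = (28 - 180)*0 = -152*0 = 0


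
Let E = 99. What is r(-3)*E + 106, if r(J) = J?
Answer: -191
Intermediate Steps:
r(-3)*E + 106 = -3*99 + 106 = -297 + 106 = -191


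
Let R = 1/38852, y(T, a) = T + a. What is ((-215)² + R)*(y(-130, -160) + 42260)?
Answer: 37687668715485/19426 ≈ 1.9401e+9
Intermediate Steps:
R = 1/38852 ≈ 2.5739e-5
((-215)² + R)*(y(-130, -160) + 42260) = ((-215)² + 1/38852)*((-130 - 160) + 42260) = (46225 + 1/38852)*(-290 + 42260) = (1795933701/38852)*41970 = 37687668715485/19426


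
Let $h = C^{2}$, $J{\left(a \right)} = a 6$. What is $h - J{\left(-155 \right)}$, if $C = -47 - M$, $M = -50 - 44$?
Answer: $3139$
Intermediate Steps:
$J{\left(a \right)} = 6 a$
$M = -94$
$C = 47$ ($C = -47 - -94 = -47 + 94 = 47$)
$h = 2209$ ($h = 47^{2} = 2209$)
$h - J{\left(-155 \right)} = 2209 - 6 \left(-155\right) = 2209 - -930 = 2209 + 930 = 3139$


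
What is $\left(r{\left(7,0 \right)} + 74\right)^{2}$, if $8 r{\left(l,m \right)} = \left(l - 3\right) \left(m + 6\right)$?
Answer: $5929$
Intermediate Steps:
$r{\left(l,m \right)} = \frac{\left(-3 + l\right) \left(6 + m\right)}{8}$ ($r{\left(l,m \right)} = \frac{\left(l - 3\right) \left(m + 6\right)}{8} = \frac{\left(-3 + l\right) \left(6 + m\right)}{8}$)
$\left(r{\left(7,0 \right)} + 74\right)^{2} = \left(\left(- \frac{9}{4} - 0 + \frac{3}{4} \cdot 7 + \frac{1}{8} \cdot 7 \cdot 0\right) + 74\right)^{2} = \left(\left(- \frac{9}{4} + 0 + \frac{21}{4} + 0\right) + 74\right)^{2} = \left(3 + 74\right)^{2} = 77^{2} = 5929$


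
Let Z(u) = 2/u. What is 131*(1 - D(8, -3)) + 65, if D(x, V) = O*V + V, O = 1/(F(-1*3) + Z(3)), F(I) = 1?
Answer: 4124/5 ≈ 824.80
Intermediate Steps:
O = ⅗ (O = 1/(1 + 2/3) = 1/(1 + 2*(⅓)) = 1/(1 + ⅔) = 1/(5/3) = ⅗ ≈ 0.60000)
D(x, V) = 8*V/5 (D(x, V) = 3*V/5 + V = 8*V/5)
131*(1 - D(8, -3)) + 65 = 131*(1 - 8*(-3)/5) + 65 = 131*(1 - 1*(-24/5)) + 65 = 131*(1 + 24/5) + 65 = 131*(29/5) + 65 = 3799/5 + 65 = 4124/5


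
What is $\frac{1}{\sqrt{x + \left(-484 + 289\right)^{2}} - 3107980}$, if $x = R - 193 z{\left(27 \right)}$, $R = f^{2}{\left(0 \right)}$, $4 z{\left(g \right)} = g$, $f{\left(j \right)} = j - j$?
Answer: $- \frac{12431920}{38638158574711} - \frac{6 \sqrt{16321}}{38638158574711} \approx -3.2177 \cdot 10^{-7}$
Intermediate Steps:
$f{\left(j \right)} = 0$
$z{\left(g \right)} = \frac{g}{4}$
$R = 0$ ($R = 0^{2} = 0$)
$x = - \frac{5211}{4}$ ($x = 0 - 193 \cdot \frac{1}{4} \cdot 27 = 0 - \frac{5211}{4} = - \frac{5211}{4} \approx -1302.8$)
$\frac{1}{\sqrt{x + \left(-484 + 289\right)^{2}} - 3107980} = \frac{1}{\sqrt{- \frac{5211}{4} + \left(-484 + 289\right)^{2}} - 3107980} = \frac{1}{\sqrt{- \frac{5211}{4} + \left(-195\right)^{2}} - 3107980} = \frac{1}{\sqrt{- \frac{5211}{4} + 38025} - 3107980} = \frac{1}{\sqrt{\frac{146889}{4}} - 3107980} = \frac{1}{\frac{3 \sqrt{16321}}{2} - 3107980} = \frac{1}{-3107980 + \frac{3 \sqrt{16321}}{2}}$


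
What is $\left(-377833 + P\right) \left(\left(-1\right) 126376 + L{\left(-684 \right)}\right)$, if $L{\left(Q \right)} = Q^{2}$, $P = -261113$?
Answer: $-218187280080$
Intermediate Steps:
$\left(-377833 + P\right) \left(\left(-1\right) 126376 + L{\left(-684 \right)}\right) = \left(-377833 - 261113\right) \left(\left(-1\right) 126376 + \left(-684\right)^{2}\right) = - 638946 \left(-126376 + 467856\right) = \left(-638946\right) 341480 = -218187280080$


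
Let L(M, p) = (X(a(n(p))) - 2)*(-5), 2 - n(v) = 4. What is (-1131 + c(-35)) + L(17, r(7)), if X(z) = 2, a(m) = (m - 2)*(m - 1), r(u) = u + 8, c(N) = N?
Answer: -1166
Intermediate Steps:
n(v) = -2 (n(v) = 2 - 1*4 = 2 - 4 = -2)
r(u) = 8 + u
a(m) = (-1 + m)*(-2 + m) (a(m) = (-2 + m)*(-1 + m) = (-1 + m)*(-2 + m))
L(M, p) = 0 (L(M, p) = (2 - 2)*(-5) = 0*(-5) = 0)
(-1131 + c(-35)) + L(17, r(7)) = (-1131 - 35) + 0 = -1166 + 0 = -1166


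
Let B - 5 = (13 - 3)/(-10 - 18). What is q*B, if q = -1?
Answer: -65/14 ≈ -4.6429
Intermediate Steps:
B = 65/14 (B = 5 + (13 - 3)/(-10 - 18) = 5 + 10/(-28) = 5 + 10*(-1/28) = 5 - 5/14 = 65/14 ≈ 4.6429)
q*B = -1*65/14 = -65/14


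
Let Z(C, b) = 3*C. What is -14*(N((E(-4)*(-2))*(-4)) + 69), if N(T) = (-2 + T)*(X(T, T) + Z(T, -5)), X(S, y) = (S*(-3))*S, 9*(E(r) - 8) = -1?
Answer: 2444607662/243 ≈ 1.0060e+7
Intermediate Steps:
E(r) = 71/9 (E(r) = 8 + (⅑)*(-1) = 8 - ⅑ = 71/9)
X(S, y) = -3*S² (X(S, y) = (-3*S)*S = -3*S²)
N(T) = (-2 + T)*(-3*T² + 3*T)
-14*(N((E(-4)*(-2))*(-4)) + 69) = -14*(3*(((71/9)*(-2))*(-4))*(-2 - (((71/9)*(-2))*(-4))² + 3*(((71/9)*(-2))*(-4))) + 69) = -14*(3*(-142/9*(-4))*(-2 - (-142/9*(-4))² + 3*(-142/9*(-4))) + 69) = -14*(3*(568/9)*(-2 - (568/9)² + 3*(568/9)) + 69) = -14*(3*(568/9)*(-2 - 1*322624/81 + 568/3) + 69) = -14*(3*(568/9)*(-2 - 322624/81 + 568/3) + 69) = -14*(3*(568/9)*(-307450/81) + 69) = -14*(-174631600/243 + 69) = -14*(-174614833/243) = 2444607662/243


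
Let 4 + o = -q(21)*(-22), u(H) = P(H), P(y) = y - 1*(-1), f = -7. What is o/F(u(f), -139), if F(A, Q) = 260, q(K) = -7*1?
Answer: -79/130 ≈ -0.60769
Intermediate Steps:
q(K) = -7
P(y) = 1 + y (P(y) = y + 1 = 1 + y)
u(H) = 1 + H
o = -158 (o = -4 - 1*(-7)*(-22) = -4 + 7*(-22) = -4 - 154 = -158)
o/F(u(f), -139) = -158/260 = -158*1/260 = -79/130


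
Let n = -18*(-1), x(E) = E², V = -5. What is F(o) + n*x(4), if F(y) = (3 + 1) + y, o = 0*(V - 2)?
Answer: 292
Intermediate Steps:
o = 0 (o = 0*(-5 - 2) = 0*(-7) = 0)
n = 18
F(y) = 4 + y
F(o) + n*x(4) = (4 + 0) + 18*4² = 4 + 18*16 = 4 + 288 = 292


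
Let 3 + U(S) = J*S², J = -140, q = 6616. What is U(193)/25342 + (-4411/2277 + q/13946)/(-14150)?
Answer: -26627423433206584/129397935025575 ≈ -205.78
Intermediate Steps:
U(S) = -3 - 140*S²
U(193)/25342 + (-4411/2277 + q/13946)/(-14150) = (-3 - 140*193²)/25342 + (-4411/2277 + 6616/13946)/(-14150) = (-3 - 140*37249)*(1/25342) + (-4411*1/2277 + 6616*(1/13946))*(-1/14150) = (-3 - 5214860)*(1/25342) + (-401/207 + 3308/6973)*(-1/14150) = -5214863*1/25342 - 2111417/1443411*(-1/14150) = -5214863/25342 + 2111417/20424265650 = -26627423433206584/129397935025575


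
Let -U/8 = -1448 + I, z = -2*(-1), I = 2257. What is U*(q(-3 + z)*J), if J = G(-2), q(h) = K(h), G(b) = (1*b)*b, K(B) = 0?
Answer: 0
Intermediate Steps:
G(b) = b**2 (G(b) = b*b = b**2)
z = 2
q(h) = 0
J = 4 (J = (-2)**2 = 4)
U = -6472 (U = -8*(-1448 + 2257) = -8*809 = -6472)
U*(q(-3 + z)*J) = -0*4 = -6472*0 = 0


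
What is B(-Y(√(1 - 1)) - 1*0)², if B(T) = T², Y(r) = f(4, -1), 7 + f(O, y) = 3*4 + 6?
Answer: 14641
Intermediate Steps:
f(O, y) = 11 (f(O, y) = -7 + (3*4 + 6) = -7 + (12 + 6) = -7 + 18 = 11)
Y(r) = 11
B(-Y(√(1 - 1)) - 1*0)² = ((-1*11 - 1*0)²)² = ((-11 + 0)²)² = ((-11)²)² = 121² = 14641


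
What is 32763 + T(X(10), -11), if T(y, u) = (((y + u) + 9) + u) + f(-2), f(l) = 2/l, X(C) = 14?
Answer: 32763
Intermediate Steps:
T(y, u) = 8 + y + 2*u (T(y, u) = (((y + u) + 9) + u) + 2/(-2) = (((u + y) + 9) + u) + 2*(-1/2) = ((9 + u + y) + u) - 1 = (9 + y + 2*u) - 1 = 8 + y + 2*u)
32763 + T(X(10), -11) = 32763 + (8 + 14 + 2*(-11)) = 32763 + (8 + 14 - 22) = 32763 + 0 = 32763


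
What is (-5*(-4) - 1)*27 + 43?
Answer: 556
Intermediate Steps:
(-5*(-4) - 1)*27 + 43 = (20 - 1)*27 + 43 = 19*27 + 43 = 513 + 43 = 556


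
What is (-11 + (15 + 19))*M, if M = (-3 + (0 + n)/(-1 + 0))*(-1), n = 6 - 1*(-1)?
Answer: 230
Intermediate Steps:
n = 7 (n = 6 + 1 = 7)
M = 10 (M = (-3 + (0 + 7)/(-1 + 0))*(-1) = (-3 + 7/(-1))*(-1) = (-3 + 7*(-1))*(-1) = (-3 - 7)*(-1) = -10*(-1) = 10)
(-11 + (15 + 19))*M = (-11 + (15 + 19))*10 = (-11 + 34)*10 = 23*10 = 230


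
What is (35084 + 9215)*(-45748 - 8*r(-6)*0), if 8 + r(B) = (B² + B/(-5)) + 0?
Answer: -2026590652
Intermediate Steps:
r(B) = -8 + B² - B/5 (r(B) = -8 + ((B² + B/(-5)) + 0) = -8 + ((B² - B/5) + 0) = -8 + (B² - B/5) = -8 + B² - B/5)
(35084 + 9215)*(-45748 - 8*r(-6)*0) = (35084 + 9215)*(-45748 - 8*(-8 + (-6)² - ⅕*(-6))*0) = 44299*(-45748 - 8*(-8 + 36 + 6/5)*0) = 44299*(-45748 - 8*146/5*0) = 44299*(-45748 - 1168/5*0) = 44299*(-45748 + 0) = 44299*(-45748) = -2026590652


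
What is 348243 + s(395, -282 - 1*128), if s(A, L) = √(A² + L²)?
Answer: 348243 + 5*√12965 ≈ 3.4881e+5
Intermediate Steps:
348243 + s(395, -282 - 1*128) = 348243 + √(395² + (-282 - 1*128)²) = 348243 + √(156025 + (-282 - 128)²) = 348243 + √(156025 + (-410)²) = 348243 + √(156025 + 168100) = 348243 + √324125 = 348243 + 5*√12965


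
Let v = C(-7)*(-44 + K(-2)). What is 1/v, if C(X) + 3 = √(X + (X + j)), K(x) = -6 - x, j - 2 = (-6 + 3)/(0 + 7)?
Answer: 7/2400 + I*√609/7200 ≈ 0.0029167 + 0.0034275*I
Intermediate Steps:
j = 11/7 (j = 2 + (-6 + 3)/(0 + 7) = 2 - 3/7 = 11/7 ≈ 1.5714)
C(X) = -3 + √(11/7 + 2*X) (C(X) = -3 + √(X + (X + 11/7)) = -3 + √(X + (11/7 + X)) = -3 + √(11/7 + 2*X))
v = 144 - 48*I*√609/7 (v = (-3 + √(77 + 98*(-7))/7)*(-44 + (-6 - 1*(-2))) = (-3 + √(77 - 686)/7)*(-44 + (-6 + 2)) = (-3 + √(-609)/7)*(-44 - 4) = (-3 + (I*√609)/7)*(-48) = (-3 + I*√609/7)*(-48) = 144 - 48*I*√609/7 ≈ 144.0 - 169.22*I)
1/v = 1/(144 - 48*I*√609/7)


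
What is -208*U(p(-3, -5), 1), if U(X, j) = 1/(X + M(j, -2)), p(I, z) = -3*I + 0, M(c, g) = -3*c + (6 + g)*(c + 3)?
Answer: -104/11 ≈ -9.4545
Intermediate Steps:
M(c, g) = -3*c + (3 + c)*(6 + g) (M(c, g) = -3*c + (6 + g)*(3 + c) = -3*c + (3 + c)*(6 + g))
p(I, z) = -3*I
U(X, j) = 1/(12 + X + j) (U(X, j) = 1/(X + (18 + 3*j + 3*(-2) + j*(-2))) = 1/(X + (18 + 3*j - 6 - 2*j)) = 1/(X + (12 + j)) = 1/(12 + X + j))
-208*U(p(-3, -5), 1) = -208/(12 - 3*(-3) + 1) = -208/(12 + 9 + 1) = -208/22 = -208*1/22 = -104/11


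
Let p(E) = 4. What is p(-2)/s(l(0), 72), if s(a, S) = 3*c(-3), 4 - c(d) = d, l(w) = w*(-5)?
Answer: 4/21 ≈ 0.19048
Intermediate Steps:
l(w) = -5*w
c(d) = 4 - d
s(a, S) = 21 (s(a, S) = 3*(4 - 1*(-3)) = 3*(4 + 3) = 3*7 = 21)
p(-2)/s(l(0), 72) = 4/21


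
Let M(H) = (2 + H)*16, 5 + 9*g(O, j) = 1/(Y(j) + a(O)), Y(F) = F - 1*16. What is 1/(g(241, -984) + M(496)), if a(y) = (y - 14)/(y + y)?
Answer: 4335957/34546496029 ≈ 0.00012551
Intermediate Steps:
Y(F) = -16 + F (Y(F) = F - 16 = -16 + F)
a(y) = (-14 + y)/(2*y) (a(y) = (-14 + y)/((2*y)) = (-14 + y)*(1/(2*y)) = (-14 + y)/(2*y))
g(O, j) = -5/9 + 1/(9*(-16 + j + (-14 + O)/(2*O))) (g(O, j) = -5/9 + 1/(9*((-16 + j) + (-14 + O)/(2*O))) = -5/9 + 1/(9*(-16 + j + (-14 + O)/(2*O))))
M(H) = 32 + 16*H
1/(g(241, -984) + M(496)) = 1/((70 + 157*241 - 10*241*(-984))/(9*(-14 - 31*241 + 2*241*(-984))) + (32 + 16*496)) = 1/((70 + 37837 + 2371440)/(9*(-14 - 7471 - 474288)) + (32 + 7936)) = 1/((⅑)*2409347/(-481773) + 7968) = 1/((⅑)*(-1/481773)*2409347 + 7968) = 1/(-2409347/4335957 + 7968) = 1/(34546496029/4335957) = 4335957/34546496029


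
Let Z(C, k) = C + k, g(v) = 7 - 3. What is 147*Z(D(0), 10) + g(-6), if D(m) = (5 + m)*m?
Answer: 1474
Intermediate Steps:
D(m) = m*(5 + m)
g(v) = 4
147*Z(D(0), 10) + g(-6) = 147*(0*(5 + 0) + 10) + 4 = 147*(0*5 + 10) + 4 = 147*(0 + 10) + 4 = 147*10 + 4 = 1470 + 4 = 1474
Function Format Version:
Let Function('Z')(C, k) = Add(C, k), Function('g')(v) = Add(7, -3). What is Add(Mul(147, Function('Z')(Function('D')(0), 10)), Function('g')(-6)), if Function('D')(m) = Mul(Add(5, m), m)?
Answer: 1474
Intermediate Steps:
Function('D')(m) = Mul(m, Add(5, m))
Function('g')(v) = 4
Add(Mul(147, Function('Z')(Function('D')(0), 10)), Function('g')(-6)) = Add(Mul(147, Add(Mul(0, Add(5, 0)), 10)), 4) = Add(Mul(147, Add(Mul(0, 5), 10)), 4) = Add(Mul(147, Add(0, 10)), 4) = Add(Mul(147, 10), 4) = Add(1470, 4) = 1474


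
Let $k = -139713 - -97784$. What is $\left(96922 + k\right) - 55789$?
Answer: $-796$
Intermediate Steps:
$k = -41929$ ($k = -139713 + 97784 = -41929$)
$\left(96922 + k\right) - 55789 = \left(96922 - 41929\right) - 55789 = 54993 - 55789 = -796$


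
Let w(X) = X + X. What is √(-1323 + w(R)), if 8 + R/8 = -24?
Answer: I*√1835 ≈ 42.837*I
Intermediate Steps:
R = -256 (R = -64 + 8*(-24) = -64 - 192 = -256)
w(X) = 2*X
√(-1323 + w(R)) = √(-1323 + 2*(-256)) = √(-1323 - 512) = √(-1835) = I*√1835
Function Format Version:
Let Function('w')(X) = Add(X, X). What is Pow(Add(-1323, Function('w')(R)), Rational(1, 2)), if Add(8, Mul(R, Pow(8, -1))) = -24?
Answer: Mul(I, Pow(1835, Rational(1, 2))) ≈ Mul(42.837, I)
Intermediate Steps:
R = -256 (R = Add(-64, Mul(8, -24)) = Add(-64, -192) = -256)
Function('w')(X) = Mul(2, X)
Pow(Add(-1323, Function('w')(R)), Rational(1, 2)) = Pow(Add(-1323, Mul(2, -256)), Rational(1, 2)) = Pow(Add(-1323, -512), Rational(1, 2)) = Pow(-1835, Rational(1, 2)) = Mul(I, Pow(1835, Rational(1, 2)))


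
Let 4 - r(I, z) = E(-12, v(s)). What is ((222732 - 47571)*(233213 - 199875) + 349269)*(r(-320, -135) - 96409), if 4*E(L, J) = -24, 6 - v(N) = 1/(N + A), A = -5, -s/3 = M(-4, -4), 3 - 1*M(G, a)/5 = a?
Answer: -562957308760113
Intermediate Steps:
M(G, a) = 15 - 5*a
s = -105 (s = -3*(15 - 5*(-4)) = -3*(15 + 20) = -3*35 = -105)
v(N) = 6 - 1/(-5 + N) (v(N) = 6 - 1/(N - 5) = 6 - 1/(-5 + N))
E(L, J) = -6 (E(L, J) = (¼)*(-24) = -6)
r(I, z) = 10 (r(I, z) = 4 - 1*(-6) = 4 + 6 = 10)
((222732 - 47571)*(233213 - 199875) + 349269)*(r(-320, -135) - 96409) = ((222732 - 47571)*(233213 - 199875) + 349269)*(10 - 96409) = (175161*33338 + 349269)*(-96399) = (5839517418 + 349269)*(-96399) = 5839866687*(-96399) = -562957308760113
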